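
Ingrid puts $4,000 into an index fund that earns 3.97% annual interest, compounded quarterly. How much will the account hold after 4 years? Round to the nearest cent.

Growth factor = (1 + 0.009925)^16 ≈ 1.171186258.
A ≈ 4,000 × 1.171186258 ≈ 4,684.7450.

$4,684.75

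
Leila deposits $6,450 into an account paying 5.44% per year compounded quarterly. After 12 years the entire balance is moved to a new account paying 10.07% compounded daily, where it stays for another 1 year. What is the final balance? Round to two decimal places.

$13,642.19

After 12 years at 5.44%: 6,450 × 1.9124799465 ≈ 12,335.4957.
Then 1 years at 10.07%: 12,335.4957 × 1.1059294487 ≈ 13,642.1879.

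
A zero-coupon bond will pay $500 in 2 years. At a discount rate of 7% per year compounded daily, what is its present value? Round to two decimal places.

$434.68

Periodic rate = 7%/365 = 0.000191781; 730 periods.
P = 500/(1 + 0.07/365)^730 ≈ 500/1.15025836 ≈ 434.6850.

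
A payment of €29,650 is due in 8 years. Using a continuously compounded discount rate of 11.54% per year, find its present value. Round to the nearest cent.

€11,778.34

P = A·e^(−rt) = 29,650·e^(−0.9232).
e^(−0.9232) ≈ 0.3972458184, so P ≈ 11,778.3385.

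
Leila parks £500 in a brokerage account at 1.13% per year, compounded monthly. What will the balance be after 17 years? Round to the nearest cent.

£605.84

Periodic rate = 1.13%/12 = 0.000941667; periods = 12·17 = 204.
A = 500·(1 + 0.0113/12)^204 ≈ 500·1.21168216 ≈ 605.8411.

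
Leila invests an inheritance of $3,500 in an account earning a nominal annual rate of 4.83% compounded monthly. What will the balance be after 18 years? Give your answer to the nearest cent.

$8,334.62

Periodic rate = 4.83%/12 = 0.004025; periods = 12·18 = 216.
A = 3,500·(1 + 0.004025)^216 ≈ 3,500·2.381320137 ≈ 8,334.6205.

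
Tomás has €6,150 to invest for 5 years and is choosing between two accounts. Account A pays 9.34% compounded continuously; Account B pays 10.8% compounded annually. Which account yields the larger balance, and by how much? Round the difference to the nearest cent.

A: e^(0.0934·5) = e^0.467 ≈ 1.595201403, so 6,150 × 1.595201403 ≈ 9,810.4886.
B: (1 + 0.108)^5 ≈ 1.6699320578, so 6,150 × 1.6699320578 ≈ 10,270.0822.
Difference ≈ 459.5935 in favor of B.

Account B, by €459.59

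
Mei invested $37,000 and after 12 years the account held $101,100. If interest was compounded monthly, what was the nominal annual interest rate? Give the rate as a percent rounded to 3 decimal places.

The 144-period growth factor is 101,100/37,000 = 2.73243.
r/12 = 2.73243^(1/144) − 1 ≈ 0.00700492, so r ≈ 12·0.00700492 = 8.40591%.

8.406%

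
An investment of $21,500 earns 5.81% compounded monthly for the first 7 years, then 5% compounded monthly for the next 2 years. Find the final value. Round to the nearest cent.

Phase 1: 21,500·(1 + 0.0581/12)^84 ≈ 32,258.1766.
Phase 2: 32,258.1766·(1 + 0.05/12)^24 ≈ 35,643.3927.

$35,643.39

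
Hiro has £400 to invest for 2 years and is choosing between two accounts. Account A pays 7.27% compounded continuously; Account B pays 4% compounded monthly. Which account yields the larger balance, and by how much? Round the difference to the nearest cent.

Account A growth factor: e^(0.0727·2) = e^0.1454 ≈ 1.15650208; balance ≈ 462.6008.
Account B growth factor: (1 + 0.04/12)^24 ≈ 1.08314296; balance ≈ 433.2572.
Account A is larger by 29.3436.

Account A, by £29.34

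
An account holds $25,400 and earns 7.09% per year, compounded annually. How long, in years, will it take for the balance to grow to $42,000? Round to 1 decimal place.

7.3 years

We need (1 + 0.0709)^t = 1.6535, so t = ln 1.6535 / ln 1.0709 ≈ 7.3420.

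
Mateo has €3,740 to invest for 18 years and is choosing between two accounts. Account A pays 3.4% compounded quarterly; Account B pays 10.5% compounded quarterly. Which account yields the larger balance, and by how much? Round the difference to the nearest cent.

Account A growth factor: (1 + 0.0085)^72 ≈ 1.83935257; balance ≈ 6,879.1786.
Account B growth factor: (1 + 0.02625)^72 ≈ 6.459936503; balance ≈ 24,160.1625.
Account B is larger by 17,280.9839.

Account B, by €17,280.98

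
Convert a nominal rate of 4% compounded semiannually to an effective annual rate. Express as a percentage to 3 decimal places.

One year is 2 periods at 0.02 each: (1 + 0.02)^2 ≈ 1.0404.
EAR = 1.0404 − 1 ≈ 4.04000%.

4.040%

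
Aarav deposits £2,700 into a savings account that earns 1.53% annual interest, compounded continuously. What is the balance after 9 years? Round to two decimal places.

£3,098.60

A = P·e^(rt) = 2,700·e^(0.0153·9) = 2,700·e^0.1377.
e^0.1377 ≈ 1.147631209, so A ≈ 3,098.6043.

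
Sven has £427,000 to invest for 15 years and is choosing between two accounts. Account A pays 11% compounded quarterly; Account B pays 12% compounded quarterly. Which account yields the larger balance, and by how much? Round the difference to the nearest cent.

Account A growth factor: (1 + 0.0275)^60 ≈ 5.092251360563; balance ≈ 2,174,391.3310.
Account B growth factor: (1 + 0.03)^60 ≈ 5.891603104046; balance ≈ 2,515,714.5254.
Account B is larger by 341,323.1945.

Account B, by £341,323.19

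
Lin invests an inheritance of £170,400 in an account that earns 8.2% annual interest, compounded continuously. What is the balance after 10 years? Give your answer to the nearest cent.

A = P·e^(rt) = 170,400·e^(0.082·10) = 170,400·e^0.82.
e^0.82 ≈ 2.27049983753, so A ≈ 386,893.1723.

£386,893.17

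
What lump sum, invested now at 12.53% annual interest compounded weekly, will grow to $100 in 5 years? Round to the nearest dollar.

$53

Growth factor = (1 + 0.1253/52)^260 ≈ 1.8696409.
P = 100/1.8696409 ≈ 53.4862.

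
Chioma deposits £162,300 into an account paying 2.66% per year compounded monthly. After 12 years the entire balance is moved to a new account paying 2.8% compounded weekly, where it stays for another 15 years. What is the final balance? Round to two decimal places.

Phase 1: 162,300·(1 + 0.0266/12)^144 ≈ 223,250.2225.
Phase 2: 223,250.2225·(1 + 0.028/52)^780 ≈ 339,739.8508.

£339,739.85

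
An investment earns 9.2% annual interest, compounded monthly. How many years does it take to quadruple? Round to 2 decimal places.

15.13 years

(1 + 0.00766667)^(12t) = 4.
12t = ln 4 / ln(1 + 0.00766667) ≈ 1.3863/0.00763743 ≈ 181.5133.
t ≈ 15.1261.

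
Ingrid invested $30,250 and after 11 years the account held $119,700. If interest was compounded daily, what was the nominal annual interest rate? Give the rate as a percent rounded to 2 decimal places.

(1 + r/365)^4015 = 119,700/30,250 = 3.95702.
1 + r/365 = 3.95702^(1/4015) ≈ 1.000343, so r/365 ≈ 0.000342647.
r ≈ 365·0.000342647 = 12.50662%.

12.51%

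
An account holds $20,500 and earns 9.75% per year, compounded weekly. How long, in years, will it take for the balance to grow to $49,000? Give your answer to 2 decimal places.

8.95 years

We need (1 + 0.001875)^(52t) = 2.3902, so 52t = ln 2.3902 / ln 1.001875 ≈ 465.1798.
t ≈ 465.1798/52 = 8.9458 years.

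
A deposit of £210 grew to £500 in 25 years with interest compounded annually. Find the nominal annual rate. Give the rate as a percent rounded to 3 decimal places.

3.531%

The 25-period growth factor is 500/210 = 2.38095.
r = 2.38095^(1/25) − 1 ≈ 0.0353091, i.e. 3.53091%.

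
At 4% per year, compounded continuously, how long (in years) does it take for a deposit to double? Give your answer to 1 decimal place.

e^(0.04t) = 2, so 0.04t = ln 2 ≈ 0.69315.
t ≈ 0.69315/0.04 ≈ 17.3287.

17.3 years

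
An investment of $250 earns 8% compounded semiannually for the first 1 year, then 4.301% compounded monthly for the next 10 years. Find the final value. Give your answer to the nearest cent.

$415.40

After 1 years at 8%: 250 × 1.0816 ≈ 270.4000.
Then 10 years at 4.301%: 270.4000 × 1.53622954 ≈ 415.3965.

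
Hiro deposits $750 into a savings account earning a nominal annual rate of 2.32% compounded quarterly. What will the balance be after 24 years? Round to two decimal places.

$1,306.71

Growth factor = (1 + 0.0058)^96 ≈ 1.742274592.
A ≈ 750 × 1.742274592 ≈ 1,306.7059.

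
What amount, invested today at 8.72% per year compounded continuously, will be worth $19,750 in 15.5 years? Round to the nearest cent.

P = A·e^(−rt) = 19,750·e^(−1.3516).
e^(−1.3516) ≈ 0.25882580788, so P ≈ 5,111.8097.

$5,111.81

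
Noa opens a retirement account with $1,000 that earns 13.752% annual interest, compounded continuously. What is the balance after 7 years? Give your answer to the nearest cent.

A = P·e^(rt) = 1,000·e^(0.13752·7) = 1,000·e^0.96264.
e^0.96264 ≈ 2.618600461, so A ≈ 2,618.6005.

$2,618.60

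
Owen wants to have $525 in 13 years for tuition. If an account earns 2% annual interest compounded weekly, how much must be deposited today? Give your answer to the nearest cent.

$404.82

Growth factor = (1 + 0.02/52)^676 ≈ 1.29686526.
P = 525/1.29686526 ≈ 404.8223.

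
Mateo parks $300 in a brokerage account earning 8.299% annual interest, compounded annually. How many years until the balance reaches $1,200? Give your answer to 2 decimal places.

We need (1 + 0.08299)^t = 4, so t = ln 4 / ln 1.08299 ≈ 17.3883.

17.39 years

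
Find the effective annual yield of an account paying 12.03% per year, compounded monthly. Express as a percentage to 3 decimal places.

One year is 12 periods at 0.010025 each: (1 + 0.010025)^12 ≈ 1.12716.
EAR = 1.12716 − 1 ≈ 12.71598%.

12.716%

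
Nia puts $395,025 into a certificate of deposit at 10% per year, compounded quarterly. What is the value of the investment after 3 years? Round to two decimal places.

$531,264.71

Periodic rate = 10%/4 = 0.025; periods = 4·3 = 12.
A = 395,025·(1 + 0.025)^12 ≈ 395,025·1.34488882425 ≈ 531,264.7078.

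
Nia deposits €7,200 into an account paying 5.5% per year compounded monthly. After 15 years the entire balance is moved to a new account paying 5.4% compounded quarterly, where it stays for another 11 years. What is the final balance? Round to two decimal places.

€29,583.67

Phase 1: 7,200·(1 + 0.055/12)^180 ≈ 16,398.6032.
Phase 2: 16,398.6032·(1 + 0.0135)^44 ≈ 29,583.6659.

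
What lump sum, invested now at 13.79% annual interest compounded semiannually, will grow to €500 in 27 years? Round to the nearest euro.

Growth factor = (1 + 0.06895)^54 ≈ 36.6183817.
P = 500/36.6183817 ≈ 13.6543.

€14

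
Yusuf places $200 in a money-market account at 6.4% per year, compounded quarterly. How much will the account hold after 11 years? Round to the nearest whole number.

Growth factor = (1 + 0.016)^44 ≈ 2.01058829.
A ≈ 200 × 2.01058829 ≈ 402.1177.

$402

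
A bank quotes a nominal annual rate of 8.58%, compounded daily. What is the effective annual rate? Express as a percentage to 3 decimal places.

One year is 365 periods at 0.000235068 each: (1 + 0.000235068)^365 ≈ 1.089577.
EAR = 1.089577 − 1 ≈ 8.95774%.

8.958%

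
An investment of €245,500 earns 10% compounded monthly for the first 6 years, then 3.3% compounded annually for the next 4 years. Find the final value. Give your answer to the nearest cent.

€508,100.63

After 6 years at 10%: 245,500 × 1.81759428023 ≈ 446,219.3958.
Then 4 years at 3.3%: 446,219.3958 × 1.13867893392 ≈ 508,100.6259.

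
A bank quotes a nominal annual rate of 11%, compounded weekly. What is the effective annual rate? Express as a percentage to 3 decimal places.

One year is 52 periods at 0.00211538 each: (1 + 0.00211538)^52 ≈ 1.116148.
EAR = 1.116148 − 1 ≈ 11.61484%.

11.615%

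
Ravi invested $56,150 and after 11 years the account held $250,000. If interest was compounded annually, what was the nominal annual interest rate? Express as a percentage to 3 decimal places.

14.541%

(1 + r)^11 = 250,000/56,150 = 4.45236.
1 + r = 4.45236^(1/11) ≈ 1.145415, so r ≈ 0.145415.
r ≈ 14.54147%.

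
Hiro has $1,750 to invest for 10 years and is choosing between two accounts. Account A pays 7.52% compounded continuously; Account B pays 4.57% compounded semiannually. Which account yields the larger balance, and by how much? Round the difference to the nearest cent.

Account A growth factor: e^(0.0752·10) = e^0.752 ≈ 2.121238253; balance ≈ 3,712.1669.
Account B growth factor: (1 + 0.02285)^20 ≈ 1.571227205; balance ≈ 2,749.6476.
Account A is larger by 962.5193.

Account A, by $962.52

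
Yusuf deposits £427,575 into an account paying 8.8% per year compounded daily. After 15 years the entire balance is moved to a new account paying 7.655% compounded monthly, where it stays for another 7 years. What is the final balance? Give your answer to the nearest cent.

After 15 years at 8.8%: 427,575 × 3.742825854841 ≈ 1,600,338.7649.
Then 7 years at 7.655%: 1,600,338.7649 × 1.705994279258 ≈ 2,730,168.7778.

£2,730,168.78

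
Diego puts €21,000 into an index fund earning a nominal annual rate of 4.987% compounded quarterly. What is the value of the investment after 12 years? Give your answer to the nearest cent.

€38,063.76

Growth factor = (1 + 0.0124675)^48 ≈ 1.8125599707.
A ≈ 21,000 × 1.8125599707 ≈ 38,063.7594.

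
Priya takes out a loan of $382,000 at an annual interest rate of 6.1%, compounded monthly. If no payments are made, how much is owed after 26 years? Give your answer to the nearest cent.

Periodic rate = 6.1%/12 = 0.00508333; periods = 12·26 = 312.
A = 382,000·(1 + 0.061/12)^312 ≈ 382,000·4.864590433139 ≈ 1,858,273.5455.

$1,858,273.55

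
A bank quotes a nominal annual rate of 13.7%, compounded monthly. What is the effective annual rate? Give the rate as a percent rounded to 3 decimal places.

14.594%

One year is 12 periods at 0.0114167 each: (1 + 0.0114167)^12 ≈ 1.145938.
EAR = 1.145938 − 1 ≈ 14.59384%.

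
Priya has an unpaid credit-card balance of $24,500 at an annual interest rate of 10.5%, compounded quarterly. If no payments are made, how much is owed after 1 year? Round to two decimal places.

$27,175.58

Growth factor = (1 + 0.02625)^4 ≈ 1.1092072014.
A ≈ 24,500 × 1.1092072014 ≈ 27,175.5764.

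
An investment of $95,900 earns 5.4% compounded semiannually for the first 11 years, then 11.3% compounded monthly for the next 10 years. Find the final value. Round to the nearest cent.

$530,670.45

After 11 years at 5.4%: 95,900 × 1.79700695983 ≈ 172,332.9674.
Then 10 years at 11.3%: 172,332.9674 × 3.07933218246 ≈ 530,670.4528.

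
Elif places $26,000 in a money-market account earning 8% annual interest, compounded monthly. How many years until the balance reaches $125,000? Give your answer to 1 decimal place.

We need (1 + 0.00666667)^(12t) = 4.8077, so 12t = ln 4.8077 / ln 1.006667 ≈ 236.3168.
t ≈ 236.3168/12 = 19.6931 years.

19.7 years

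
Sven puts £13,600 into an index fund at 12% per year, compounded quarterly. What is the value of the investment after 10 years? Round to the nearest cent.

£44,363.71

Periodic rate = 12%/4 = 0.03; periods = 4·10 = 40.
A = 13,600·(1 + 0.03)^40 ≈ 13,600·3.262037792 ≈ 44,363.7140.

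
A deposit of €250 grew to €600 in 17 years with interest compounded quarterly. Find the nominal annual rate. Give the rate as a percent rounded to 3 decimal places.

5.183%

The 68-period growth factor is 600/250 = 2.4.
r/4 = 2.4^(1/68) − 1 ≈ 0.0129578, so r ≈ 4·0.0129578 = 5.18311%.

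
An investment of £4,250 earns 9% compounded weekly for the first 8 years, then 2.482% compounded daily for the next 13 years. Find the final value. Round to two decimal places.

£12,048.57

After 8 years at 9%: 4,250 × 2.0531550136 ≈ 8,725.9088.
Then 13 years at 2.482%: 8,725.9088 × 1.3807806533 ≈ 12,048.5661.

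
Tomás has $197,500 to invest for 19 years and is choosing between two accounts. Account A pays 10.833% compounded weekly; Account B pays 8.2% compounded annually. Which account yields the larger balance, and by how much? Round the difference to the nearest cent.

A: (1 + 0.10833/52)^988 ≈ 7.815656830211, so 197,500 × 7.815656830211 ≈ 1,543,592.2240.
B: (1 + 0.082)^19 ≈ 4.47010736817, so 197,500 × 4.47010736817 ≈ 882,846.2052.
Difference ≈ 660,746.0188 in favor of A.

Account A, by $660,746.02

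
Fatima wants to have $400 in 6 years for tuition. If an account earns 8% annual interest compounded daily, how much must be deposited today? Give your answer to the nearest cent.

Periodic rate = 8%/365 = 0.000219178; 2190 periods.
P = 400/(1 + 0.08/365)^2190 ≈ 400/1.61598941 ≈ 247.5264.

$247.53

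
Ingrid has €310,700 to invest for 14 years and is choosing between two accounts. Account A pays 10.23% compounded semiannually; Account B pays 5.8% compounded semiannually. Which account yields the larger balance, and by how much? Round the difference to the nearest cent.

A: (1 + 0.05115)^28 ≈ 4.042140918826, so 310,700 × 4.042140918826 ≈ 1,255,893.1835.
B: (1 + 0.029)^28 ≈ 2.22653995729, so 310,700 × 2.22653995729 ≈ 691,785.9647.
Difference ≈ 564,107.2187 in favor of A.

Account A, by €564,107.22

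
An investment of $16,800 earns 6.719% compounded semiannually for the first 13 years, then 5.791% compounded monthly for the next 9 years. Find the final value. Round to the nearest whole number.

After 13 years at 6.719%: 16,800 × 2.3610783223 ≈ 39,666.1158.
Then 9 years at 5.791%: 39,666.1158 × 1.681920749 ≈ 66,715.2632.

$66,715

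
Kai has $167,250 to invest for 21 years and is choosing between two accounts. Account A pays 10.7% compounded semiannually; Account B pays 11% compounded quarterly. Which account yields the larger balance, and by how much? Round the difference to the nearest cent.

Account A growth factor: (1 + 0.0535)^42 ≈ 8.925872473376; balance ≈ 1,492,852.1712.
Account B growth factor: (1 + 0.0275)^84 ≈ 9.765034141279; balance ≈ 1,633,201.9601.
Account B is larger by 140,349.7890.

Account B, by $140,349.79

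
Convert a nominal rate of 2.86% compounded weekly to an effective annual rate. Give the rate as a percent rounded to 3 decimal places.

EAR = (1 + 2.86%/52)^52 − 1 = (1 + 0.00055)^52 − 1.
(1 + 0.00055)^52 ≈ 1.029005, so EAR ≈ 2.90048%.

2.900%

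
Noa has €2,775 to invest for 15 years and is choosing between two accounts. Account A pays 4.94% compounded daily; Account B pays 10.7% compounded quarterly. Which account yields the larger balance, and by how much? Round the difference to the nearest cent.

Account A growth factor: (1 + 0.0494/365)^5475 ≈ 2.097927306; balance ≈ 5,821.7483.
Account B growth factor: (1 + 0.02675)^60 ≈ 4.8739682025; balance ≈ 13,525.2618.
Account B is larger by 7,703.5135.

Account B, by €7,703.51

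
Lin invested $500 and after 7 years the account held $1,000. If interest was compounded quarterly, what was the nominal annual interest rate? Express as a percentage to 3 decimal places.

10.026%

(1 + r/4)^28 = 1,000/500 = 2.
1 + r/4 = 2^(1/28) ≈ 1.025064, so r/4 ≈ 0.0250642.
r ≈ 4·0.0250642 = 10.02568%.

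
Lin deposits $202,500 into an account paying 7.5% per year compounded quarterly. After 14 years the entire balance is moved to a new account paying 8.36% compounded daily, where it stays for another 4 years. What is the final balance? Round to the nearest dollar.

$800,614

Phase 1: 202,500·(1 + 0.01875)^56 ≈ 573,075.5046.
Phase 2: 573,075.5046·(1 + 0.0836/365)^1460 ≈ 800,614.2046.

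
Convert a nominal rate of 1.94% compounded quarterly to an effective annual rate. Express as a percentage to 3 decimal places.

1.954%

EAR = (1 + 1.94%/4)^4 − 1 = (1 + 0.00485)^4 − 1.
(1 + 0.00485)^4 ≈ 1.019542, so EAR ≈ 1.95416%.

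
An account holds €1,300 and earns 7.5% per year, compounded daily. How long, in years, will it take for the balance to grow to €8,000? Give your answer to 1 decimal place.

(1 + 0.000205479)^(365t) = 8,000/1,300 = 6.1538.
365t·ln(1 + 0.000205479) = ln(6.1538); 365t = 1.8171/0.000205458 ≈ 8844.0179.
t ≈ 24.2302 years.

24.2 years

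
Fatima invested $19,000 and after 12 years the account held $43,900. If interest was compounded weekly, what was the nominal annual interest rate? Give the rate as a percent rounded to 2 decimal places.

6.98%

(1 + r/52)^624 = 43,900/19,000 = 2.31053.
1 + r/52 = 2.31053^(1/624) ≈ 1.001343, so r/52 ≈ 0.00134301.
r ≈ 52·0.00134301 = 6.98365%.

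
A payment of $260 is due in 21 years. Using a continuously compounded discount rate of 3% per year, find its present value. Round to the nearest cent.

P = A·e^(−rt) = 260·e^(−0.63).
e^(−0.63) ≈ 0.532591801, so P ≈ 138.4739.

$138.47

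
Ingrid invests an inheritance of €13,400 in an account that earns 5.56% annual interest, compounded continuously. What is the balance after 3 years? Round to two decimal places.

A = P·e^(rt) = 13,400·e^(0.0556·3) = 13,400·e^0.1668.
e^0.1668 ≈ 1.1815179381, so A ≈ 15,832.3404.

€15,832.34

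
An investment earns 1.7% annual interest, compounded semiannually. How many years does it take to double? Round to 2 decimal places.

40.95 years

(1 + 0.0085)^(2t) = 2.
2t = ln 2 / ln(1 + 0.0085) ≈ 0.69315/0.00846408 ≈ 81.8928.
t ≈ 40.9464.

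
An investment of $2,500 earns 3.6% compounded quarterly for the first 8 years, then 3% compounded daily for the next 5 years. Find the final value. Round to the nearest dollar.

$3,869

Phase 1: 2,500·(1 + 0.009)^32 ≈ 3,330.1004.
Phase 2: 3,330.1004·(1 + 0.03/365)^1825 ≈ 3,869.0008.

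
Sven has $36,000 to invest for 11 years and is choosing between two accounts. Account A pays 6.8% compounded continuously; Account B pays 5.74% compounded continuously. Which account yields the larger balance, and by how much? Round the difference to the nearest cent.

Account A growth factor: e^(0.068·11) = e^0.748 ≈ 2.1127702478; balance ≈ 76,059.7289.
Account B growth factor: e^(0.0574·11) = e^0.6314 ≈ 1.880241075; balance ≈ 67,688.6787.
Account A is larger by 8,371.0502.

Account A, by $8,371.05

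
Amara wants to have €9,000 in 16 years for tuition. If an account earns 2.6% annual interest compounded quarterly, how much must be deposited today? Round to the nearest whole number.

€5,945

Periodic rate = 2.6%/4 = 0.0065; 64 periods.
P = 9,000/(1 + 0.0065)^64 ≈ 9,000/1.513846602 ≈ 5,945.1202.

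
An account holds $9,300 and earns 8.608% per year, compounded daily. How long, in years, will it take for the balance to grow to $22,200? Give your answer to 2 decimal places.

(1 + 0.000235836)^(365t) = 22,200/9,300 = 2.3871.
365t·ln(1 + 0.000235836) = ln(2.3871); 365t = 0.87008/0.000235808 ≈ 3689.7755.
t ≈ 10.1090 years.

10.11 years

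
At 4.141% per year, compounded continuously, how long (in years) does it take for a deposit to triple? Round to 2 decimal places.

e^(0.04141t) = 3, so 0.04141t = ln 3 ≈ 1.0986.
t ≈ 1.0986/0.04141 ≈ 26.5301.

26.53 years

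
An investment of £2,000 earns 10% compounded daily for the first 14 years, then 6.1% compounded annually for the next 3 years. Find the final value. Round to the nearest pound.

£9,685

After 14 years at 10%: 2,000 × 4.054422474 ≈ 8,108.8449.
Then 3 years at 6.1%: 8,108.8449 × 1.194389981 ≈ 9,685.1232.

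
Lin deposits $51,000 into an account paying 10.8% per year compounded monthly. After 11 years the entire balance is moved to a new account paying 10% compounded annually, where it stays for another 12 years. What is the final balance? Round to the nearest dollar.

After 11 years at 10.8%: 51,000 × 3.26312674855 ≈ 166,419.4642.
Then 12 years at 10%: 166,419.4642 × 3.13842837672 ≈ 522,295.5688.

$522,296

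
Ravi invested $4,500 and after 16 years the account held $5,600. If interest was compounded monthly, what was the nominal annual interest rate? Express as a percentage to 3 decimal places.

1.368%

The 192-period growth factor is 5,600/4,500 = 1.24444.
r/12 = 1.24444^(1/192) − 1 ≈ 0.00113966, so r ≈ 12·0.00113966 = 1.36759%.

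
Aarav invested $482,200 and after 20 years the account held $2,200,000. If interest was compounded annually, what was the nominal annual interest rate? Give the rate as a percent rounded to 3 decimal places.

7.885%

(1 + r)^20 = 2,200,000/482,200 = 4.56242.
1 + r = 4.56242^(1/20) ≈ 1.078847, so r ≈ 0.0788468.
r ≈ 7.88468%.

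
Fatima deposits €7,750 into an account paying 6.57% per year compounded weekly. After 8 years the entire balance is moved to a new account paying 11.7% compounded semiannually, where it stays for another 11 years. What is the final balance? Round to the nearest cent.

After 8 years at 6.57%: 7,750 × 1.6909123608 ≈ 13,104.5708.
Then 11 years at 11.7%: 13,104.5708 × 3.493003106 ≈ 45,774.3065.

€45,774.31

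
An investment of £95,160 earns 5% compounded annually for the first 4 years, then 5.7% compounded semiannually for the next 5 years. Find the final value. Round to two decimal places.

Phase 1: 95,160·(1 + 0.05)^4 ≈ 115,667.5748.
Phase 2: 115,667.5748·(1 + 0.0285)^10 ≈ 153,198.5271.

£153,198.53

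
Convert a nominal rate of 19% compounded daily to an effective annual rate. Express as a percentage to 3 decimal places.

20.919%

EAR = (1 + 19%/365)^365 − 1 = (1 + 0.000520548)^365 − 1.
(1 + 0.000520548)^365 ≈ 1.20919, so EAR ≈ 20.91898%.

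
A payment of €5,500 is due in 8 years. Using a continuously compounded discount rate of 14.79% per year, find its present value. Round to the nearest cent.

€1,684.63

P = A·e^(−rt) = 5,500·e^(−1.1832).
e^(−1.1832) ≈ 0.3062970182, so P ≈ 1,684.6336.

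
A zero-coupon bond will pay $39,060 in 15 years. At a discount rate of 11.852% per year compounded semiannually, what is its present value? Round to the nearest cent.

Growth factor = (1 + 0.05926)^30 ≈ 5.6244126995.
P = 39,060/5.6244126995 ≈ 6,944.7251.

$6,944.73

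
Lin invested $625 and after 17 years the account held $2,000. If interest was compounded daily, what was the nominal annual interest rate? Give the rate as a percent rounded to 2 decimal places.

6.84%

(1 + r/365)^6205 = 2,000/625 = 3.2.
1 + r/365 = 3.2^(1/6205) ≈ 1.000187, so r/365 ≈ 0.000187471.
r ≈ 365·0.000187471 = 6.84270%.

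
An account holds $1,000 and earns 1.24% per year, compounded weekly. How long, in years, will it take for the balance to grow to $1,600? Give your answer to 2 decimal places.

(1 + 0.000238462)^(52t) = 1,600/1,000 = 1.6.
52t·ln(1 + 0.000238462) = ln(1.6); 52t = 0.47/0.000238433 ≈ 1971.2180.
t ≈ 37.9080 years.

37.91 years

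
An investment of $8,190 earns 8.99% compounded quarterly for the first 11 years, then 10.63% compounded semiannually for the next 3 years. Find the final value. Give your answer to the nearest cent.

$29,712.83

Phase 1: 8,190·(1 + 0.022475)^44 ≈ 21,777.2290.
Phase 2: 21,777.2290·(1 + 0.05315)^6 ≈ 29,712.8295.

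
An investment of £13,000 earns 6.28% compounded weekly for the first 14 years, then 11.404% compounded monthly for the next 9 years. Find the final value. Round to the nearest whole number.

£86,933

After 14 years at 6.28%: 13,000 × 2.4076941988 ≈ 31,300.0246.
Then 9 years at 11.404%: 31,300.0246 × 2.777395891 ≈ 86,932.5597.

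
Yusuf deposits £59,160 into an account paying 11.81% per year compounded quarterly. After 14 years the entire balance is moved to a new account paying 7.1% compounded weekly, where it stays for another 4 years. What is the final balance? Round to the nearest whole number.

After 14 years at 11.81%: 59,160 × 5.10112817539 ≈ 301,782.7429.
Then 4 years at 7.1%: 301,782.7429 × 1.32817562717 ≈ 400,820.4838.

£400,820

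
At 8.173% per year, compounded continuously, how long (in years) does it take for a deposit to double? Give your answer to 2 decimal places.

e^(0.08173t) = 2, so 0.08173t = ln 2 ≈ 0.69315.
t ≈ 0.69315/0.08173 ≈ 8.4809.

8.48 years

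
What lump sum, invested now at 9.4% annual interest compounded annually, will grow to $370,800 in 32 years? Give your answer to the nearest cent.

Growth factor = (1 + 0.094)^32 ≈ 17.723696473.
P = 370,800/17.723696473 ≈ 20,921.1437.

$20,921.14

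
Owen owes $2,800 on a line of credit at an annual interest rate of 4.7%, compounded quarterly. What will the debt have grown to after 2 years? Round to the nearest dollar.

Growth factor = (1 + 0.01175)^8 ≈ 1.097957942.
A ≈ 2,800 × 1.097957942 ≈ 3,074.2822.

$3,074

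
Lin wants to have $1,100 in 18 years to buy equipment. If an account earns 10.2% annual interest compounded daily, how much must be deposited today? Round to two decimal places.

$175.44

Growth factor = (1 + 0.102/365)^6570 ≈ 6.269794072.
P = 1,100/6.269794072 ≈ 175.4444.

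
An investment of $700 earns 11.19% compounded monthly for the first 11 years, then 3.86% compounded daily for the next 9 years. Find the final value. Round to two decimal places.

Phase 1: 700·(1 + 0.009325)^132 ≈ 2,383.3842.
Phase 2: 2,383.3842·(1 + 0.0386/365)^3285 ≈ 3,373.3390.

$3,373.34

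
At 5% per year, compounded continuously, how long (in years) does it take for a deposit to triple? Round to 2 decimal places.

21.97 years

e^(0.05t) = 3, so 0.05t = ln 3 ≈ 1.0986.
t ≈ 1.0986/0.05 ≈ 21.9722.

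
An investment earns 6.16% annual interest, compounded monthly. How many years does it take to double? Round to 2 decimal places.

(1 + 0.00513333)^(12t) = 2.
12t = ln 2 / ln(1 + 0.00513333) ≈ 0.69315/0.0051202 ≈ 135.3749.
t ≈ 11.2812.

11.28 years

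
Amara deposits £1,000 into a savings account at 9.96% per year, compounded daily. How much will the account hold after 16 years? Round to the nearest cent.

Periodic rate = 9.96%/365 = 0.000272877; periods = 365·16 = 5840.
A = 1,000·(1 + 0.0996/365)^5840 ≈ 1,000·4.920364491 ≈ 4,920.3645.

£4,920.36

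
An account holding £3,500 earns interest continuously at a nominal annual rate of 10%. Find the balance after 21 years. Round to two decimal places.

A = P·e^(rt) = 3,500·e^(0.1·21) = 3,500·e^2.1.
e^2.1 ≈ 8.1661699126, so A ≈ 28,581.5947.

£28,581.59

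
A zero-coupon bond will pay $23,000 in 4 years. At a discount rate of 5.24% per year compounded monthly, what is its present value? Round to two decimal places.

Periodic rate = 5.24%/12 = 0.00436667; 48 periods.
P = 23,000/(1 + 0.0524/12)^48 ≈ 23,000/1.2326221151 ≈ 18,659.4088.

$18,659.41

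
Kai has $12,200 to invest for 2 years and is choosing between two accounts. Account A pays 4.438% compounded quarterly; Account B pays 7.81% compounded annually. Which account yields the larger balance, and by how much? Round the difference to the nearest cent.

Account A growth factor: (1 + 0.011095)^8 ≈ 1.0922843268; balance ≈ 13,325.8688.
Account B growth factor: (1 + 0.0781)^2 ≈ 1.16229961; balance ≈ 14,180.0552.
Account B is larger by 854.1865.

Account B, by $854.19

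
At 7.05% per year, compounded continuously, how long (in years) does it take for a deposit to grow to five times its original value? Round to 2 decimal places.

e^(0.0705t) = 5, so 0.0705t = ln 5 ≈ 1.6094.
t ≈ 1.6094/0.0705 ≈ 22.8289.

22.83 years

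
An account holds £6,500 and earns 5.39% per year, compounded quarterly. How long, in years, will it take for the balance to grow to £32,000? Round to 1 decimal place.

We need (1 + 0.013475)^(4t) = 4.9231, so 4t = ln 4.9231 / ln 1.013475 ≈ 119.0834.
t ≈ 119.0834/4 = 29.7709 years.

29.8 years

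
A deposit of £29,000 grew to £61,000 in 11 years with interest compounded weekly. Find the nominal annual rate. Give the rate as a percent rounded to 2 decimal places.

(1 + r/52)^572 = 61,000/29,000 = 2.10345.
1 + r/52 = 2.10345^(1/572) ≈ 1.001301, so r/52 ≈ 0.00130081.
r ≈ 52·0.00130081 = 6.76420%.

6.76%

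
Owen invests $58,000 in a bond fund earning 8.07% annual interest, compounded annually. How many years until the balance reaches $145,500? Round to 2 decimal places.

11.85 years

(1 + 0.0807)^t = 145,500/58,000 = 2.5086.
t·ln(1 + 0.0807) = ln(2.5086); t = 0.91973/0.077609 ≈ 11.8509.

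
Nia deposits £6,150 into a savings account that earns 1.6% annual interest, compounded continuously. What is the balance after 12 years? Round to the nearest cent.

£7,451.77

A = P·e^(rt) = 6,150·e^(0.016·12) = 6,150·e^0.192.
e^0.192 ≈ 1.211670517, so A ≈ 7,451.7737.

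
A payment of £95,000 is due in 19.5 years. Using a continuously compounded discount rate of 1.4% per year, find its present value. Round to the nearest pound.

P = A·e^(−rt) = 95,000·e^(−0.273).
e^(−0.273) ≈ 0.76109278763, so P ≈ 72,303.8148.

£72,304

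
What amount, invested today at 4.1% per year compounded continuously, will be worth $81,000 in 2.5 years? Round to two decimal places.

P = A·e^(−rt) = 81,000·e^(−0.1025).
e^(−0.1025) ≈ 0.90257814975, so P ≈ 73,108.8301.

$73,108.83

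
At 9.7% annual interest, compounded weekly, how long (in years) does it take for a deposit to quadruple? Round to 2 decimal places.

14.31 years

(1 + 0.00186538)^(52t) = 4.
52t = ln 4 / ln(1 + 0.00186538) ≈ 1.3863/0.00186365 ≈ 743.8610.
t ≈ 14.3050.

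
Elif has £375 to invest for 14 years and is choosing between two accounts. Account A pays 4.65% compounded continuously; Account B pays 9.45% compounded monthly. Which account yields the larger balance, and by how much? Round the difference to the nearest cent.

Account B, by £681.68

A: e^(0.0465·14) = e^0.651 ≈ 1.91745733, so 375 × 1.91745733 ≈ 719.0465.
B: (1 + 0.007875)^168 ≈ 3.735261673, so 375 × 3.735261673 ≈ 1,400.7231.
Difference ≈ 681.6766 in favor of B.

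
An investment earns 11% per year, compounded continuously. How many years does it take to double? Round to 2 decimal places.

e^(0.11t) = 2, so 0.11t = ln 2 ≈ 0.69315.
t ≈ 0.69315/0.11 ≈ 6.3013.

6.30 years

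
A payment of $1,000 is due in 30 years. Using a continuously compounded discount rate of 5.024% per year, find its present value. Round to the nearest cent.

$221.53

P = A·e^(−rt) = 1,000·e^(−1.5072).
e^(−1.5072) ≈ 0.221529393, so P ≈ 221.5294.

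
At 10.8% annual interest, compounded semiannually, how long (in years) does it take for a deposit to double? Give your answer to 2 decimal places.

(1 + 0.054)^(2t) = 2.
2t = ln 2 / ln(1 + 0.054) ≈ 0.69315/0.0525925 ≈ 13.1796.
t ≈ 6.5898.

6.59 years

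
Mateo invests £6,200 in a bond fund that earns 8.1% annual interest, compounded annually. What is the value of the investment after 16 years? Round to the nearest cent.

£21,557.72

Annual rate = 8.1% = 0.081; years = 16.
A = 6,200·(1 + 0.081)^16 ≈ 6,200·3.47705134 ≈ 21,557.7183.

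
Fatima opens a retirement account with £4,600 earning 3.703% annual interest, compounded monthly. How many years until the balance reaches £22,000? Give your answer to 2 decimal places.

42.33 years

We need (1 + 0.00308583)^(12t) = 4.7826, so 12t = ln 4.7826 / ln 1.003086 ≈ 507.9340.
t ≈ 507.9340/12 = 42.3278 years.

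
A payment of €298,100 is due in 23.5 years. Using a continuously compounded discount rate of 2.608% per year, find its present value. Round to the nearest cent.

€161,507.08

P = A·e^(−rt) = 298,100·e^(−0.61288).
e^(−0.61288) ≈ 0.541788269795, so P ≈ 161,507.0832.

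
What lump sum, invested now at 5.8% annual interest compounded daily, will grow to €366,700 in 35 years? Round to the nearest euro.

€48,169

Growth factor = (1 + 0.058/365)^12775 ≈ 7.61285852962.
P = 366,700/7.61285852962 ≈ 48,168.5031.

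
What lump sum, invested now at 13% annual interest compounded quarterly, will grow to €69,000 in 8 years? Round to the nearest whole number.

Growth factor = (1 + 0.0325)^32 ≈ 2.7827995888.
P = 69,000/2.7827995888 ≈ 24,795.1740.

€24,795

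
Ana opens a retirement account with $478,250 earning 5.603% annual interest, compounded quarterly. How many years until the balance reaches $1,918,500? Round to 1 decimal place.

25.0 years

(1 + 0.0140075)^(4t) = 1,918,500/478,250 = 4.0115.
4t·ln(1 + 0.0140075) = ln(4.0115); 4t = 1.3892/0.0139103 ≈ 99.8659.
t ≈ 24.9665 years.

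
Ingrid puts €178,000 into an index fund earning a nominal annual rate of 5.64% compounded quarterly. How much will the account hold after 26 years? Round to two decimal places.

€763,521.74

Growth factor = (1 + 0.0141)^104 ≈ 4.28944795192.
A ≈ 178,000 × 4.28944795192 ≈ 763,521.7354.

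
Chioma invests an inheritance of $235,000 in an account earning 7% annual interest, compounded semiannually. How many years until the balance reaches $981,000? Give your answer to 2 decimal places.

We need (1 + 0.035)^(2t) = 4.1745, so 2t = ln 4.1745 / ln 1.035 ≈ 41.5386.
t ≈ 41.5386/2 = 20.7693 years.

20.77 years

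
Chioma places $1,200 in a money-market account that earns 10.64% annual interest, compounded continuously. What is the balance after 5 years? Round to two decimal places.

$2,042.80

A = P·e^(rt) = 1,200·e^(0.1064·5) = 1,200·e^0.532.
e^0.532 ≈ 1.702333573, so A ≈ 2,042.8003.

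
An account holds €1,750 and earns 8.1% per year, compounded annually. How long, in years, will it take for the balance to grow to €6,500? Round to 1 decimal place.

We need (1 + 0.081)^t = 3.7143, so t = ln 3.7143 / ln 1.081 ≈ 16.8474.

16.8 years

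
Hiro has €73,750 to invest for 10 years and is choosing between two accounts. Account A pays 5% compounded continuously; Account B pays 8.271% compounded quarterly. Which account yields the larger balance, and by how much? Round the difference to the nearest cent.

Account B, by €45,632.76

A: e^(0.05·10) = e^0.5 ≈ 1.6487212707, so 73,750 × 1.6487212707 ≈ 121,593.1937.
B: (1 + 0.0206775)^40 ≈ 2.26747051486, so 73,750 × 2.26747051486 ≈ 167,225.9505.
Difference ≈ 45,632.7568 in favor of B.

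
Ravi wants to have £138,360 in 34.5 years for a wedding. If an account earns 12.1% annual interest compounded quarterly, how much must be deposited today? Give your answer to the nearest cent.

Growth factor = (1 + 0.03025)^138 ≈ 61.1057390564.
P = 138,360/61.1057390564 ≈ 2,264.2718.

£2,264.27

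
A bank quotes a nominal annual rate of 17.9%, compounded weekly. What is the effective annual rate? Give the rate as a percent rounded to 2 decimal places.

EAR = (1 + 17.9%/52)^52 − 1 = (1 + 0.00344231)^52 − 1.
(1 + 0.00344231)^52 ≈ 1.195653, so EAR ≈ 19.56532%.

19.57%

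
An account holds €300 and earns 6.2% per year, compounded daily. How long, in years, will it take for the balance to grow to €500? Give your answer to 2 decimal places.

8.24 years

(1 + 0.000169863)^(365t) = 500/300 = 1.6667.
365t·ln(1 + 0.000169863) = ln(1.6667); 365t = 0.51083/0.000169849 ≈ 3007.5353.
t ≈ 8.2398 years.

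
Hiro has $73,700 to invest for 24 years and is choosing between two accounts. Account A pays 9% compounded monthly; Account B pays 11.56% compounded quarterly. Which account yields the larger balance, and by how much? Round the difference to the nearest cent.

Account B, by $501,840.13

Account A growth factor: (1 + 0.0075)^288 ≈ 8.60153154082; balance ≈ 633,932.8746.
Account B growth factor: (1 + 0.0289)^96 ≈ 15.41075987092; balance ≈ 1,135,773.0025.
Account B is larger by 501,840.1279.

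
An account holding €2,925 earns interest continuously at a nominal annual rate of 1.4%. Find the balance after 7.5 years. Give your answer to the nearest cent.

A = P·e^(rt) = 2,925·e^(0.014·7.5) = 2,925·e^0.105.
e^0.105 ≈ 1.11071061, so A ≈ 3,248.8285.

€3,248.83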